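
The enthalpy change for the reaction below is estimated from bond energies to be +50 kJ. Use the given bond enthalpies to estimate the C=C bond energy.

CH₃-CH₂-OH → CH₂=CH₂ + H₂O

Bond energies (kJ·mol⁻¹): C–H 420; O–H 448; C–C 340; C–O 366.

Let D be the C=C bond energy.
Σ(broken) = 1×340 + 5×420 + 1×366 + 1×448 = 3254
Σ(formed) = 4×420 + 1×D + 2×448 = 2576 + D
ΔH = Σ(broken) − Σ(formed) = (3254) − (2576 + D) = +678 − D
Setting this equal to +50 kJ gives D = 628 kJ/mol.

D(C=C) ≈ 628 kJ/mol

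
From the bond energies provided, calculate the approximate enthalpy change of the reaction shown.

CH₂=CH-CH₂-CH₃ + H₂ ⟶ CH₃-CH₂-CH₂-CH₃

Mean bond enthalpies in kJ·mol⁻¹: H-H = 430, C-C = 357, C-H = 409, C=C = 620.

Bonds broken (reactants):
  C-C: 2 × 357 = 714
  C-H: 8 × 409 = 3272
  C=C: 1 × 620 = 620
  H-H: 1 × 430 = 430
  Σ(broken) = 5036 kJ
Bonds formed (products):
  C-C: 3 × 357 = 1071
  C-H: 10 × 409 = 4090
  Σ(formed) = 5161 kJ
ΔH = Σ(broken) − Σ(formed) = 5036 − 5161 = −125 kJ

ΔH ≈ −125 kJ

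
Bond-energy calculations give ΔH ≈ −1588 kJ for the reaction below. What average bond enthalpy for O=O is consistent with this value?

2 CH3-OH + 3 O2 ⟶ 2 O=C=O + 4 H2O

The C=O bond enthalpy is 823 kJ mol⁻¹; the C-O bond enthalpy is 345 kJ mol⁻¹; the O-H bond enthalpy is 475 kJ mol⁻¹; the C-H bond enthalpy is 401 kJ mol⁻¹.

D(O=O) ≈ 486 kJ/mol

Let D be the O=O bond energy.
Σ(broken) = 6×401 + 2×345 + 2×475 + 3×D = 4046 + 3D
Σ(formed) = 4×823 + 8×475 = 7092
ΔH = Σ(broken) − Σ(formed) = (4046 + 3D) − (7092) = −3046 + 3D
Setting this equal to −1588 kJ gives 3D = 1458, so D = 486 kJ/mol.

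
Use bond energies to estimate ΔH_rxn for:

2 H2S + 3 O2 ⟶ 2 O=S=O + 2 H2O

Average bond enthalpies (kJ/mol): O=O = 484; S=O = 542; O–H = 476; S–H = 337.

Bonds broken (reactants):
  O=O: 3 × 484 = 1452
  S–H: 4 × 337 = 1348
  Σ(broken) = 2800 kJ
Bonds formed (products):
  O–H: 4 × 476 = 1904
  S=O: 4 × 542 = 2168
  Σ(formed) = 4072 kJ
ΔH = Σ(broken) − Σ(formed) = 2800 − 4072 = −1272 kJ

ΔH ≈ −1272 kJ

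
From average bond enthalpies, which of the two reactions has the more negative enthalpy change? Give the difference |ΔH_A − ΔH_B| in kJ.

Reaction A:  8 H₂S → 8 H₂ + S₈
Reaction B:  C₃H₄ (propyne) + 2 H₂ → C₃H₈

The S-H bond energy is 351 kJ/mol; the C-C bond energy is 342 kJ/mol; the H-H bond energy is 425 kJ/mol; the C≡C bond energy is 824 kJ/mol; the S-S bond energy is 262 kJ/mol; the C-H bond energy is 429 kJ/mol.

Reaction B, by 504 kJ

Reaction A:
  Bonds broken (reactants):
    S-H: 16 × 351 = 5616
    Σ(broken) = 5616 kJ
  Bonds formed (products):
    H-H: 8 × 425 = 3400
    S-S: 8 × 262 = 2096
    Σ(formed) = 5496 kJ
  ΔH_A = 5616 − 5496 = +120 kJ
Reaction B:
  Bonds broken (reactants):
    C≡C: 1 × 824 = 824
    C-C: 1 × 342 = 342
    C-H: 4 × 429 = 1716
    H-H: 2 × 425 = 850
    Σ(broken) = 3732 kJ
  Bonds formed (products):
    C-C: 2 × 342 = 684
    C-H: 8 × 429 = 3432
    Σ(formed) = 4116 kJ
  ΔH_B = 3732 − 4116 = −384 kJ
ΔH_A − ΔH_B = +504 kJ, so reaction B has the more negative ΔH; |ΔH_A − ΔH_B| = 504 kJ.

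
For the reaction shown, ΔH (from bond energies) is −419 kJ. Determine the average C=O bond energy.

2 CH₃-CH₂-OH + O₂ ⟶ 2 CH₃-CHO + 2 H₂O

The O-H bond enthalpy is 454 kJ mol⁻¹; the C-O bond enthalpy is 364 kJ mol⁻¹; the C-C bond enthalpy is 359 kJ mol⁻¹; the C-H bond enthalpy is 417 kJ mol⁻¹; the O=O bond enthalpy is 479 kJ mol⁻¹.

D(C=O) ≈ 776 kJ/mol

Let D be the C=O bond energy.
Σ(broken) = 2×359 + 10×417 + 2×364 + 2×454 + 1×479 = 7003
Σ(formed) = 2×359 + 8×417 + 2×D + 4×454 = 5870 + 2D
ΔH = Σ(broken) − Σ(formed) = (7003) − (5870 + 2D) = +1133 − 2D
Setting this equal to −419 kJ gives 2D = 1552, so D = 776 kJ/mol.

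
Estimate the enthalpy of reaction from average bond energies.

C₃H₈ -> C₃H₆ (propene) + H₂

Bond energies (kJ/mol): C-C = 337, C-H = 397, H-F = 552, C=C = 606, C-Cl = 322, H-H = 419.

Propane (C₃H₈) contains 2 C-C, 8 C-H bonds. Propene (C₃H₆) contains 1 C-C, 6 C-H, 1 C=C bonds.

Bonds broken (reactants):
  C-C: 2 × 337 = 674
  C-H: 8 × 397 = 3176
  Σ(broken) = 3850 kJ
Bonds formed (products):
  C-C: 1 × 337 = 337
  C-H: 6 × 397 = 2382
  C=C: 1 × 606 = 606
  H-H: 1 × 419 = 419
  Σ(formed) = 3744 kJ
ΔH = Σ(broken) − Σ(formed) = 3850 − 3744 = +106 kJ

ΔH ≈ +106 kJ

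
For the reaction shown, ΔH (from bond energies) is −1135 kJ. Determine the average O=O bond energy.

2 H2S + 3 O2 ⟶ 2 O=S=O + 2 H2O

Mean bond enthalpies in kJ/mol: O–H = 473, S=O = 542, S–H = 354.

D(O=O) ≈ 503 kJ/mol

Let D be the O=O bond energy.
Σ(broken) = 3×D + 4×354 = 1416 + 3D
Σ(formed) = 4×473 + 4×542 = 4060
ΔH = Σ(broken) − Σ(formed) = (1416 + 3D) − (4060) = −2644 + 3D
Setting this equal to −1135 kJ gives 3D = 1509, so D = 503 kJ/mol.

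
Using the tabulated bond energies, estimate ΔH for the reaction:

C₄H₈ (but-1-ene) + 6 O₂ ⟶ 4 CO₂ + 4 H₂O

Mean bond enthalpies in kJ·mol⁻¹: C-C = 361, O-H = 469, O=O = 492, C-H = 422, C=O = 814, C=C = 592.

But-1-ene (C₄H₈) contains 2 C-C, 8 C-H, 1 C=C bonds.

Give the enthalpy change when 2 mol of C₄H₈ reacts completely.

ΔH = −5244 kJ

Bonds broken (reactants):
  C-C: 2 × 361 = 722
  C-H: 8 × 422 = 3376
  C=C: 1 × 592 = 592
  O=O: 6 × 492 = 2952
  Σ(broken) = 7642 kJ
Bonds formed (products):
  C=O: 8 × 814 = 6512
  O-H: 8 × 469 = 3752
  Σ(formed) = 10264 kJ
ΔH = Σ(broken) − Σ(formed) = 7642 − 10264 = −2622 kJ
For 2× the reaction as written: 2 × (−2622) = −5244 kJ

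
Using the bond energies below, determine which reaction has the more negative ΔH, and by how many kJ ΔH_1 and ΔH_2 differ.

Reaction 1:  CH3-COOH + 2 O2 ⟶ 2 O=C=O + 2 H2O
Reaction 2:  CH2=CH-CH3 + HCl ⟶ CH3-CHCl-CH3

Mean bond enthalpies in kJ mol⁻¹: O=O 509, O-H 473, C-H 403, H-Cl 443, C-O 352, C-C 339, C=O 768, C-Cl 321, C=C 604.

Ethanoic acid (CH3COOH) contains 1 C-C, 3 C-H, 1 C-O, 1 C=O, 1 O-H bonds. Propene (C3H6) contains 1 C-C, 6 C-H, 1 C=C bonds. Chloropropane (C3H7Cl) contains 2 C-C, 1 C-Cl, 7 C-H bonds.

Reaction 1, by 789 kJ

Reaction 1:
  Bonds broken (reactants):
    C-C: 1 × 339 = 339
    C-H: 3 × 403 = 1209
    C-O: 1 × 352 = 352
    C=O: 1 × 768 = 768
    O-H: 1 × 473 = 473
    O=O: 2 × 509 = 1018
    Σ(broken) = 4159 kJ
  Bonds formed (products):
    C=O: 4 × 768 = 3072
    O-H: 4 × 473 = 1892
    Σ(formed) = 4964 kJ
  ΔH_1 = 4159 − 4964 = −805 kJ
Reaction 2:
  Bonds broken (reactants):
    C-C: 1 × 339 = 339
    C-H: 6 × 403 = 2418
    C=C: 1 × 604 = 604
    H-Cl: 1 × 443 = 443
    Σ(broken) = 3804 kJ
  Bonds formed (products):
    C-C: 2 × 339 = 678
    C-Cl: 1 × 321 = 321
    C-H: 7 × 403 = 2821
    Σ(formed) = 3820 kJ
  ΔH_2 = 3804 − 3820 = −16 kJ
ΔH_1 − ΔH_2 = −789 kJ, so reaction 1 has the more negative ΔH; |ΔH_1 − ΔH_2| = 789 kJ.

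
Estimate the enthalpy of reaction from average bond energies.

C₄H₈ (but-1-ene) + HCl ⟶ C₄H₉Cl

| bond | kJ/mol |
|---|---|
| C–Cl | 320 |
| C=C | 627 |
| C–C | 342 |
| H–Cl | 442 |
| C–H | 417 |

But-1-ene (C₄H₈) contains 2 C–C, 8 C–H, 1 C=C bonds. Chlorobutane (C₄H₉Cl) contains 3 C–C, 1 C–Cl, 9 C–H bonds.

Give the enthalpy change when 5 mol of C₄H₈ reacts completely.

ΔH = −50 kJ

Bonds broken (reactants):
  C–C: 2 × 342 = 684
  C–H: 8 × 417 = 3336
  C=C: 1 × 627 = 627
  H–Cl: 1 × 442 = 442
  Σ(broken) = 5089 kJ
Bonds formed (products):
  C–C: 3 × 342 = 1026
  C–Cl: 1 × 320 = 320
  C–H: 9 × 417 = 3753
  Σ(formed) = 5099 kJ
ΔH = Σ(broken) − Σ(formed) = 5089 − 5099 = −10 kJ
For 5× the reaction as written: 5 × (−10) = −50 kJ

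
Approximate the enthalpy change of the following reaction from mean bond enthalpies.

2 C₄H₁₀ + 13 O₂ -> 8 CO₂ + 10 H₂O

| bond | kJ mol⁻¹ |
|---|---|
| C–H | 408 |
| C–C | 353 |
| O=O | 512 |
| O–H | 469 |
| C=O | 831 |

ΔH ≈ −5742 kJ

Bonds broken (reactants):
  C–C: 6 × 353 = 2118
  C–H: 20 × 408 = 8160
  O=O: 13 × 512 = 6656
  Σ(broken) = 16934 kJ
Bonds formed (products):
  C=O: 16 × 831 = 13296
  O–H: 20 × 469 = 9380
  Σ(formed) = 22676 kJ
ΔH = Σ(broken) − Σ(formed) = 16934 − 22676 = −5742 kJ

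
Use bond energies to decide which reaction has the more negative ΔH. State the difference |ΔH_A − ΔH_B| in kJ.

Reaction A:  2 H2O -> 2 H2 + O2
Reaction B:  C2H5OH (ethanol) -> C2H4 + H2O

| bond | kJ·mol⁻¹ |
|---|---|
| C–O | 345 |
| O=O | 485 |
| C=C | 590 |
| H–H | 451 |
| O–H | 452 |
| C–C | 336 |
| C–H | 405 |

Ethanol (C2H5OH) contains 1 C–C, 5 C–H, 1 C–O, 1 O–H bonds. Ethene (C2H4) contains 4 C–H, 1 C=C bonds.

Reaction A:
  Bonds broken (reactants):
    O–H: 4 × 452 = 1808
    Σ(broken) = 1808 kJ
  Bonds formed (products):
    H–H: 2 × 451 = 902
    O=O: 1 × 485 = 485
    Σ(formed) = 1387 kJ
  ΔH_A = 1808 − 1387 = +421 kJ
Reaction B:
  Bonds broken (reactants):
    C–C: 1 × 336 = 336
    C–H: 5 × 405 = 2025
    C–O: 1 × 345 = 345
    O–H: 1 × 452 = 452
    Σ(broken) = 3158 kJ
  Bonds formed (products):
    C–H: 4 × 405 = 1620
    C=C: 1 × 590 = 590
    O–H: 2 × 452 = 904
    Σ(formed) = 3114 kJ
  ΔH_B = 3158 − 3114 = +44 kJ
ΔH_A − ΔH_B = +377 kJ, so reaction B has the more negative ΔH; |ΔH_A − ΔH_B| = 377 kJ.

Reaction B, by 377 kJ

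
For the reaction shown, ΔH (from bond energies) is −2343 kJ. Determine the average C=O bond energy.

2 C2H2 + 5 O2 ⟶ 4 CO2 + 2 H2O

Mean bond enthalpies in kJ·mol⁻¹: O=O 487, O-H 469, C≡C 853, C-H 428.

Let D be the C=O bond energy.
Σ(broken) = 2×853 + 4×428 + 5×487 = 5853
Σ(formed) = 8×D + 4×469 = 1876 + 8D
ΔH = Σ(broken) − Σ(formed) = (5853) − (1876 + 8D) = +3977 − 8D
Setting this equal to −2343 kJ gives 8D = 6320, so D = 790 kJ/mol.

D(C=O) ≈ 790 kJ/mol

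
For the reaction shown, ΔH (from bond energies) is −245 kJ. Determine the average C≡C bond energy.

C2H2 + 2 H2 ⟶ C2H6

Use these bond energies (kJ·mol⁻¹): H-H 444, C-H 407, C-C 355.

Let D be the C≡C bond energy.
Σ(broken) = 1×D + 2×407 + 2×444 = 1702 + D
Σ(formed) = 1×355 + 6×407 = 2797
ΔH = Σ(broken) − Σ(formed) = (1702 + D) − (2797) = −1095 + D
Setting this equal to −245 kJ gives D = 850 kJ/mol.

D(C≡C) ≈ 850 kJ/mol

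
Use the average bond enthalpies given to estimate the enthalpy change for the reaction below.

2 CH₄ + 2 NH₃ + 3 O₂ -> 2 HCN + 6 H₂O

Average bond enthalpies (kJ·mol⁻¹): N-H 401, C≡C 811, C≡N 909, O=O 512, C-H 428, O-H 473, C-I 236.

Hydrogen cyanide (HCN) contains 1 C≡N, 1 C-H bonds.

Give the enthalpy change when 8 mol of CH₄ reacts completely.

ΔH = −3936 kJ

Bonds broken (reactants):
  C-H: 8 × 428 = 3424
  N-H: 6 × 401 = 2406
  O=O: 3 × 512 = 1536
  Σ(broken) = 7366 kJ
Bonds formed (products):
  C≡N: 2 × 909 = 1818
  C-H: 2 × 428 = 856
  O-H: 12 × 473 = 5676
  Σ(formed) = 8350 kJ
ΔH = Σ(broken) − Σ(formed) = 7366 − 8350 = −984 kJ
For 4× the reaction as written: 4 × (−984) = −3936 kJ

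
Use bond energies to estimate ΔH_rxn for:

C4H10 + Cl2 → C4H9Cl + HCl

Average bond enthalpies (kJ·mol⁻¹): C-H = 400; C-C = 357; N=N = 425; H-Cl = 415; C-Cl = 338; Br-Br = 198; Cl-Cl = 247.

ΔH ≈ −106 kJ

Bonds broken (reactants):
  C-C: 3 × 357 = 1071
  C-H: 10 × 400 = 4000
  Cl-Cl: 1 × 247 = 247
  Σ(broken) = 5318 kJ
Bonds formed (products):
  C-C: 3 × 357 = 1071
  C-Cl: 1 × 338 = 338
  C-H: 9 × 400 = 3600
  H-Cl: 1 × 415 = 415
  Σ(formed) = 5424 kJ
ΔH = Σ(broken) − Σ(formed) = 5318 − 5424 = −106 kJ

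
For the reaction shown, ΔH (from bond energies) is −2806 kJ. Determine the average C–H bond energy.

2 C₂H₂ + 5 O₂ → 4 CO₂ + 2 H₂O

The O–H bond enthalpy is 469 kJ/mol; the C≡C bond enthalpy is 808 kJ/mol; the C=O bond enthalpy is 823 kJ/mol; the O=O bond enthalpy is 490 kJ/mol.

Let D be the C–H bond energy.
Σ(broken) = 2×808 + 4×D + 5×490 = 4066 + 4D
Σ(formed) = 8×823 + 4×469 = 8460
ΔH = Σ(broken) − Σ(formed) = (4066 + 4D) − (8460) = −4394 + 4D
Setting this equal to −2806 kJ gives 4D = 1588, so D = 397 kJ/mol.

D(C–H) ≈ 397 kJ/mol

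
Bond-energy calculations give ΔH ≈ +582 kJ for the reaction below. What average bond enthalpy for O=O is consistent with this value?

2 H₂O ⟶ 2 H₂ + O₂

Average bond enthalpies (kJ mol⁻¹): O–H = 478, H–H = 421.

Let D be the O=O bond energy.
Σ(broken) = 4×478 = 1912
Σ(formed) = 2×421 + 1×D = 842 + D
ΔH = Σ(broken) − Σ(formed) = (1912) − (842 + D) = +1070 − D
Setting this equal to +582 kJ gives D = 488 kJ/mol.

D(O=O) ≈ 488 kJ/mol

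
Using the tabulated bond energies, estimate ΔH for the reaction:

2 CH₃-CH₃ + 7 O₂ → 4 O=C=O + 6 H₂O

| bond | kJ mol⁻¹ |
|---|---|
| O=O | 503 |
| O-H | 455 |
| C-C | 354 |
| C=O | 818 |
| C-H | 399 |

Bonds broken (reactants):
  C-C: 2 × 354 = 708
  C-H: 12 × 399 = 4788
  O=O: 7 × 503 = 3521
  Σ(broken) = 9017 kJ
Bonds formed (products):
  C=O: 8 × 818 = 6544
  O-H: 12 × 455 = 5460
  Σ(formed) = 12004 kJ
ΔH = Σ(broken) − Σ(formed) = 9017 − 12004 = −2987 kJ

ΔH ≈ −2987 kJ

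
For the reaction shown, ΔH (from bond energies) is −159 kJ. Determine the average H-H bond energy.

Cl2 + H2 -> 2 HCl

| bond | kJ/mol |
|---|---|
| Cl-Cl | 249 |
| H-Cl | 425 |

Let D be the H-H bond energy.
Σ(broken) = 1×249 + 1×D = 249 + D
Σ(formed) = 2×425 = 850
ΔH = Σ(broken) − Σ(formed) = (249 + D) − (850) = −601 + D
Setting this equal to −159 kJ gives D = 442 kJ/mol.

D(H-H) ≈ 442 kJ/mol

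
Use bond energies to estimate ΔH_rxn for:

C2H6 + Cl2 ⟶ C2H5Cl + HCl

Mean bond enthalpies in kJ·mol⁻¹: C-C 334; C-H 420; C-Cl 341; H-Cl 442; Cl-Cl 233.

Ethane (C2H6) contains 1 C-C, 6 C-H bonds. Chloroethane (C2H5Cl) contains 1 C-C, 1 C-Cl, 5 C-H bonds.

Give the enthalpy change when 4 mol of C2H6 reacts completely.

ΔH = −520 kJ

Bonds broken (reactants):
  C-C: 1 × 334 = 334
  C-H: 6 × 420 = 2520
  Cl-Cl: 1 × 233 = 233
  Σ(broken) = 3087 kJ
Bonds formed (products):
  C-C: 1 × 334 = 334
  C-Cl: 1 × 341 = 341
  C-H: 5 × 420 = 2100
  H-Cl: 1 × 442 = 442
  Σ(formed) = 3217 kJ
ΔH = Σ(broken) − Σ(formed) = 3087 − 3217 = −130 kJ
For 4× the reaction as written: 4 × (−130) = −520 kJ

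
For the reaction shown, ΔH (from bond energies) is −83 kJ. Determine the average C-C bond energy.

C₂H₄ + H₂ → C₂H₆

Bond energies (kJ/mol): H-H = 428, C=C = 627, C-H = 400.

D(C-C) ≈ 338 kJ/mol

Let D be the C-C bond energy.
Σ(broken) = 4×400 + 1×627 + 1×428 = 2655
Σ(formed) = 1×D + 6×400 = 2400 + D
ΔH = Σ(broken) − Σ(formed) = (2655) − (2400 + D) = +255 − D
Setting this equal to −83 kJ gives D = 338 kJ/mol.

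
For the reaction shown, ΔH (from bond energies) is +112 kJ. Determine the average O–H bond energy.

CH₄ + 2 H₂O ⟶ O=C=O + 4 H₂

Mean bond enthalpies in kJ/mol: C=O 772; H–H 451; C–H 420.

Let D be the O–H bond energy.
Σ(broken) = 4×420 + 4×D = 1680 + 4D
Σ(formed) = 2×772 + 4×451 = 3348
ΔH = Σ(broken) − Σ(formed) = (1680 + 4D) − (3348) = −1668 + 4D
Setting this equal to +112 kJ gives 4D = 1780, so D = 445 kJ/mol.

D(O–H) ≈ 445 kJ/mol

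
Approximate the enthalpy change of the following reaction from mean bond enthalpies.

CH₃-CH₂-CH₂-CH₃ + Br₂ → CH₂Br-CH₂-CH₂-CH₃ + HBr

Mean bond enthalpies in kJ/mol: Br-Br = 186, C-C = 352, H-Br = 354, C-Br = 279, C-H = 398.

ΔH ≈ −49 kJ

Bonds broken (reactants):
  Br-Br: 1 × 186 = 186
  C-C: 3 × 352 = 1056
  C-H: 10 × 398 = 3980
  Σ(broken) = 5222 kJ
Bonds formed (products):
  C-Br: 1 × 279 = 279
  C-C: 3 × 352 = 1056
  C-H: 9 × 398 = 3582
  H-Br: 1 × 354 = 354
  Σ(formed) = 5271 kJ
ΔH = Σ(broken) − Σ(formed) = 5222 − 5271 = −49 kJ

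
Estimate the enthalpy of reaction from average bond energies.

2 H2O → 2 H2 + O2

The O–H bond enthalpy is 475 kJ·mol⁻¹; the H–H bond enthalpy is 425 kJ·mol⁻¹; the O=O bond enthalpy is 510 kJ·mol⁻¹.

Bonds broken (reactants):
  O–H: 4 × 475 = 1900
  Σ(broken) = 1900 kJ
Bonds formed (products):
  H–H: 2 × 425 = 850
  O=O: 1 × 510 = 510
  Σ(formed) = 1360 kJ
ΔH = Σ(broken) − Σ(formed) = 1900 − 1360 = +540 kJ

ΔH ≈ +540 kJ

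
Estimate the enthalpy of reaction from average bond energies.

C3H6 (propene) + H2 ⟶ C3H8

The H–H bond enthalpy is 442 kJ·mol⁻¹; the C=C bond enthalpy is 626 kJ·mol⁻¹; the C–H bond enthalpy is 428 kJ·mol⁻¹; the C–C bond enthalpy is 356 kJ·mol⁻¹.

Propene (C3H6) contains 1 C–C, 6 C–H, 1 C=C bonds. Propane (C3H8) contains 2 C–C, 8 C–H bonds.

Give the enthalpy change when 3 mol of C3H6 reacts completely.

ΔH = −432 kJ

Bonds broken (reactants):
  C–C: 1 × 356 = 356
  C–H: 6 × 428 = 2568
  C=C: 1 × 626 = 626
  H–H: 1 × 442 = 442
  Σ(broken) = 3992 kJ
Bonds formed (products):
  C–C: 2 × 356 = 712
  C–H: 8 × 428 = 3424
  Σ(formed) = 4136 kJ
ΔH = Σ(broken) − Σ(formed) = 3992 − 4136 = −144 kJ
For 3× the reaction as written: 3 × (−144) = −432 kJ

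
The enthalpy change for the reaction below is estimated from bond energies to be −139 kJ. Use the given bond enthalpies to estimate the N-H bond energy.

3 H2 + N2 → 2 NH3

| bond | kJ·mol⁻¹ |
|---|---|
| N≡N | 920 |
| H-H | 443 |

Let D be the N-H bond energy.
Σ(broken) = 3×443 + 1×920 = 2249
Σ(formed) = 6×D = 6D
ΔH = Σ(broken) − Σ(formed) = (2249) − (6D) = +2249 − 6D
Setting this equal to −139 kJ gives 6D = 2388, so D = 398 kJ/mol.

D(N-H) ≈ 398 kJ/mol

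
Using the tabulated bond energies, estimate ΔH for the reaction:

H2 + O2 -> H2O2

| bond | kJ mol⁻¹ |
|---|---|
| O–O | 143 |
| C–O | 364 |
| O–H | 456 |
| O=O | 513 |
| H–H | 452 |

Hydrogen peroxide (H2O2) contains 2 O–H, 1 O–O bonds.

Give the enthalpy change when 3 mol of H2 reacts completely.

Bonds broken (reactants):
  H–H: 1 × 452 = 452
  O=O: 1 × 513 = 513
  Σ(broken) = 965 kJ
Bonds formed (products):
  O–H: 2 × 456 = 912
  O–O: 1 × 143 = 143
  Σ(formed) = 1055 kJ
ΔH = Σ(broken) − Σ(formed) = 965 − 1055 = −90 kJ
For 3× the reaction as written: 3 × (−90) = −270 kJ

ΔH = −270 kJ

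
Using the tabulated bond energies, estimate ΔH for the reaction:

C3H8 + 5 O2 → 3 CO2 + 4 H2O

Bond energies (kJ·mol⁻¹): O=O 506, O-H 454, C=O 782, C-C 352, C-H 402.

Bonds broken (reactants):
  C-C: 2 × 352 = 704
  C-H: 8 × 402 = 3216
  O=O: 5 × 506 = 2530
  Σ(broken) = 6450 kJ
Bonds formed (products):
  C=O: 6 × 782 = 4692
  O-H: 8 × 454 = 3632
  Σ(formed) = 8324 kJ
ΔH = Σ(broken) − Σ(formed) = 6450 − 8324 = −1874 kJ

ΔH ≈ −1874 kJ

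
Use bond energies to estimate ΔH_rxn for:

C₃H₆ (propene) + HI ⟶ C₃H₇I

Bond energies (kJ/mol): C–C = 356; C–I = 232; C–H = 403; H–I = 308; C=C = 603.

ΔH ≈ −80 kJ

Bonds broken (reactants):
  C–C: 1 × 356 = 356
  C–H: 6 × 403 = 2418
  C=C: 1 × 603 = 603
  H–I: 1 × 308 = 308
  Σ(broken) = 3685 kJ
Bonds formed (products):
  C–C: 2 × 356 = 712
  C–H: 7 × 403 = 2821
  C–I: 1 × 232 = 232
  Σ(formed) = 3765 kJ
ΔH = Σ(broken) − Σ(formed) = 3685 − 3765 = −80 kJ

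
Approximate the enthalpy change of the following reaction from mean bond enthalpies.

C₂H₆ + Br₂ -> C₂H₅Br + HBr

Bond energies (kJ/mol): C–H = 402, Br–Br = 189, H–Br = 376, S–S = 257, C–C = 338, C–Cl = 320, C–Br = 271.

Bonds broken (reactants):
  Br–Br: 1 × 189 = 189
  C–C: 1 × 338 = 338
  C–H: 6 × 402 = 2412
  Σ(broken) = 2939 kJ
Bonds formed (products):
  C–Br: 1 × 271 = 271
  C–C: 1 × 338 = 338
  C–H: 5 × 402 = 2010
  H–Br: 1 × 376 = 376
  Σ(formed) = 2995 kJ
ΔH = Σ(broken) − Σ(formed) = 2939 − 2995 = −56 kJ

ΔH ≈ −56 kJ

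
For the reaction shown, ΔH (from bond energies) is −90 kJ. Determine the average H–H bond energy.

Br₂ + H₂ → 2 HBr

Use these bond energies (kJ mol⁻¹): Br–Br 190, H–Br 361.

D(H–H) ≈ 442 kJ/mol

Let D be the H–H bond energy.
Σ(broken) = 1×190 + 1×D = 190 + D
Σ(formed) = 2×361 = 722
ΔH = Σ(broken) − Σ(formed) = (190 + D) − (722) = −532 + D
Setting this equal to −90 kJ gives D = 442 kJ/mol.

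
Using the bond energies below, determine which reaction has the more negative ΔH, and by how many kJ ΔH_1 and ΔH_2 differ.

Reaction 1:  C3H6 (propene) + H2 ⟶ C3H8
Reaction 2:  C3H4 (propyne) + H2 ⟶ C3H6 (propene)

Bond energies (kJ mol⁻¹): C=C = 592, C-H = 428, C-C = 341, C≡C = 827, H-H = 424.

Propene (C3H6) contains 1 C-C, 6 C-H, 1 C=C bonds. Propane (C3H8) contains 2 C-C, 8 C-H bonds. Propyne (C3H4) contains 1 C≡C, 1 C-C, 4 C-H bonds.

Reaction 2, by 16 kJ

Reaction 1:
  Bonds broken (reactants):
    C-C: 1 × 341 = 341
    C-H: 6 × 428 = 2568
    C=C: 1 × 592 = 592
    H-H: 1 × 424 = 424
    Σ(broken) = 3925 kJ
  Bonds formed (products):
    C-C: 2 × 341 = 682
    C-H: 8 × 428 = 3424
    Σ(formed) = 4106 kJ
  ΔH_1 = 3925 − 4106 = −181 kJ
Reaction 2:
  Bonds broken (reactants):
    C≡C: 1 × 827 = 827
    C-C: 1 × 341 = 341
    C-H: 4 × 428 = 1712
    H-H: 1 × 424 = 424
    Σ(broken) = 3304 kJ
  Bonds formed (products):
    C-C: 1 × 341 = 341
    C-H: 6 × 428 = 2568
    C=C: 1 × 592 = 592
    Σ(formed) = 3501 kJ
  ΔH_2 = 3304 − 3501 = −197 kJ
ΔH_1 − ΔH_2 = +16 kJ, so reaction 2 has the more negative ΔH; |ΔH_1 − ΔH_2| = 16 kJ.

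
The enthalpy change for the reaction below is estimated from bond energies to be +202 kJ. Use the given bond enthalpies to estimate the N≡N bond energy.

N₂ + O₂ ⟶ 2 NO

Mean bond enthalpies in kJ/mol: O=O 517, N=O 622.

Let D be the N≡N bond energy.
Σ(broken) = 1×D + 1×517 = 517 + D
Σ(formed) = 2×622 = 1244
ΔH = Σ(broken) − Σ(formed) = (517 + D) − (1244) = −727 + D
Setting this equal to +202 kJ gives D = 929 kJ/mol.

D(N≡N) ≈ 929 kJ/mol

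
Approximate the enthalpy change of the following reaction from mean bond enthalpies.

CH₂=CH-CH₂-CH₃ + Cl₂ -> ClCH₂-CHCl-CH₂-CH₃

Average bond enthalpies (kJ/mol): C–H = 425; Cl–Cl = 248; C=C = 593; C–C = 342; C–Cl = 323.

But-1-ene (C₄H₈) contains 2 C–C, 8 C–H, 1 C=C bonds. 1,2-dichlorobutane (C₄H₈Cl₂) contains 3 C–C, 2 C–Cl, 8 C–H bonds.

ΔH ≈ −147 kJ

Bonds broken (reactants):
  C–C: 2 × 342 = 684
  C–H: 8 × 425 = 3400
  C=C: 1 × 593 = 593
  Cl–Cl: 1 × 248 = 248
  Σ(broken) = 4925 kJ
Bonds formed (products):
  C–C: 3 × 342 = 1026
  C–Cl: 2 × 323 = 646
  C–H: 8 × 425 = 3400
  Σ(formed) = 5072 kJ
ΔH = Σ(broken) − Σ(formed) = 4925 − 5072 = −147 kJ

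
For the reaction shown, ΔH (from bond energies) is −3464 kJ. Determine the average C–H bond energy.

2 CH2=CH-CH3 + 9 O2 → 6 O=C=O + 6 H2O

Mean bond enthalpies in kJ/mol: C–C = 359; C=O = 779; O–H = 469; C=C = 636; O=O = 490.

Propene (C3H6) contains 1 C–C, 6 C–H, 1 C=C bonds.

Let D be the C–H bond energy.
Σ(broken) = 2×359 + 12×D + 2×636 + 9×490 = 6400 + 12D
Σ(formed) = 12×779 + 12×469 = 14976
ΔH = Σ(broken) − Σ(formed) = (6400 + 12D) − (14976) = −8576 + 12D
Setting this equal to −3464 kJ gives 12D = 5112, so D = 426 kJ/mol.

D(C–H) ≈ 426 kJ/mol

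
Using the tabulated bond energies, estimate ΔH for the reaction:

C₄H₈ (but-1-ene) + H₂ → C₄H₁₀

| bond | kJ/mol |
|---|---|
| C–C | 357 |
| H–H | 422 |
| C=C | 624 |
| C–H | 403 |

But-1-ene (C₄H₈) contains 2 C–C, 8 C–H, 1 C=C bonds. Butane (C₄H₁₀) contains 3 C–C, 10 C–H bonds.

ΔH ≈ −117 kJ

Bonds broken (reactants):
  C–C: 2 × 357 = 714
  C–H: 8 × 403 = 3224
  C=C: 1 × 624 = 624
  H–H: 1 × 422 = 422
  Σ(broken) = 4984 kJ
Bonds formed (products):
  C–C: 3 × 357 = 1071
  C–H: 10 × 403 = 4030
  Σ(formed) = 5101 kJ
ΔH = Σ(broken) − Σ(formed) = 4984 − 5101 = −117 kJ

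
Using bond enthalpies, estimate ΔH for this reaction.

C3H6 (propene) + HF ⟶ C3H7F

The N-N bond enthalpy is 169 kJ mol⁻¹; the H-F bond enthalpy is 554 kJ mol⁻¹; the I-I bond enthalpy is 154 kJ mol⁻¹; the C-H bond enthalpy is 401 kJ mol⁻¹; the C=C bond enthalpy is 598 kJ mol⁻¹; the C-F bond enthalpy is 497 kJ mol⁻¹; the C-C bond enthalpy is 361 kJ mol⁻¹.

ΔH ≈ −107 kJ

Bonds broken (reactants):
  C-C: 1 × 361 = 361
  C-H: 6 × 401 = 2406
  C=C: 1 × 598 = 598
  H-F: 1 × 554 = 554
  Σ(broken) = 3919 kJ
Bonds formed (products):
  C-C: 2 × 361 = 722
  C-F: 1 × 497 = 497
  C-H: 7 × 401 = 2807
  Σ(formed) = 4026 kJ
ΔH = Σ(broken) − Σ(formed) = 3919 − 4026 = −107 kJ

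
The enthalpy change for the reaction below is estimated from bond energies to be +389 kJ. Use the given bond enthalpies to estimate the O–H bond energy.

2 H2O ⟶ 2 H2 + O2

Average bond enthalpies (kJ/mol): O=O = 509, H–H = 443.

D(O–H) ≈ 446 kJ/mol

Let D be the O–H bond energy.
Σ(broken) = 4×D = 4D
Σ(formed) = 2×443 + 1×509 = 1395
ΔH = Σ(broken) − Σ(formed) = (4D) − (1395) = −1395 + 4D
Setting this equal to +389 kJ gives 4D = 1784, so D = 446 kJ/mol.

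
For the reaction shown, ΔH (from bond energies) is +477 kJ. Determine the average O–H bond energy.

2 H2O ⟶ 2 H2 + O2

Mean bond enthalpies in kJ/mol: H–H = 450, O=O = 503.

D(O–H) ≈ 470 kJ/mol

Let D be the O–H bond energy.
Σ(broken) = 4×D = 4D
Σ(formed) = 2×450 + 1×503 = 1403
ΔH = Σ(broken) − Σ(formed) = (4D) − (1403) = −1403 + 4D
Setting this equal to +477 kJ gives 4D = 1880, so D = 470 kJ/mol.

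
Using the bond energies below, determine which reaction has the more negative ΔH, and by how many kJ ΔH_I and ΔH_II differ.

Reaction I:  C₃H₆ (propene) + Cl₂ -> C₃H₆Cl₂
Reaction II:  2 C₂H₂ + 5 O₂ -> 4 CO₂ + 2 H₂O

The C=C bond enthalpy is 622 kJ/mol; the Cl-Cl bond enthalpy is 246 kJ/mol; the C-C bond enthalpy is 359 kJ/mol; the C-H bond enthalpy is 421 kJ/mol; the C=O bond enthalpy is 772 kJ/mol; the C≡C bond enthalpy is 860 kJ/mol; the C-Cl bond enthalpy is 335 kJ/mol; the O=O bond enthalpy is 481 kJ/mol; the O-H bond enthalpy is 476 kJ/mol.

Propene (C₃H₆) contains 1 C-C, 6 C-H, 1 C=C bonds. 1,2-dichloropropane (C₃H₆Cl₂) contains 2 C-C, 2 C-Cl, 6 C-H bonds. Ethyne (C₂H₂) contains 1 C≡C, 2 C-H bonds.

Reaction I:
  Bonds broken (reactants):
    C-C: 1 × 359 = 359
    C-H: 6 × 421 = 2526
    C=C: 1 × 622 = 622
    Cl-Cl: 1 × 246 = 246
    Σ(broken) = 3753 kJ
  Bonds formed (products):
    C-C: 2 × 359 = 718
    C-Cl: 2 × 335 = 670
    C-H: 6 × 421 = 2526
    Σ(formed) = 3914 kJ
  ΔH_I = 3753 − 3914 = −161 kJ
Reaction II:
  Bonds broken (reactants):
    C≡C: 2 × 860 = 1720
    C-H: 4 × 421 = 1684
    O=O: 5 × 481 = 2405
    Σ(broken) = 5809 kJ
  Bonds formed (products):
    C=O: 8 × 772 = 6176
    O-H: 4 × 476 = 1904
    Σ(formed) = 8080 kJ
  ΔH_II = 5809 − 8080 = −2271 kJ
ΔH_I − ΔH_II = +2110 kJ, so reaction II has the more negative ΔH; |ΔH_I − ΔH_II| = 2110 kJ.

Reaction II, by 2110 kJ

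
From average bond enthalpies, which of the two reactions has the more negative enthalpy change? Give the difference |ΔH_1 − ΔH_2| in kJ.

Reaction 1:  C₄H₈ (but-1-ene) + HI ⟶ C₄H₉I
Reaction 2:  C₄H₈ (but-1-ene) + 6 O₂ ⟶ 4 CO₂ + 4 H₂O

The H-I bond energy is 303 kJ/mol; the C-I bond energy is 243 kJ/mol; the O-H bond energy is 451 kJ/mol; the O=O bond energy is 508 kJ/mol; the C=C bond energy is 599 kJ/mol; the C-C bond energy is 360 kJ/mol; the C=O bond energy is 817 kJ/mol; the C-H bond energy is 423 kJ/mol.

Reaction 1:
  Bonds broken (reactants):
    C-C: 2 × 360 = 720
    C-H: 8 × 423 = 3384
    C=C: 1 × 599 = 599
    H-I: 1 × 303 = 303
    Σ(broken) = 5006 kJ
  Bonds formed (products):
    C-C: 3 × 360 = 1080
    C-H: 9 × 423 = 3807
    C-I: 1 × 243 = 243
    Σ(formed) = 5130 kJ
  ΔH_1 = 5006 − 5130 = −124 kJ
Reaction 2:
  Bonds broken (reactants):
    C-C: 2 × 360 = 720
    C-H: 8 × 423 = 3384
    C=C: 1 × 599 = 599
    O=O: 6 × 508 = 3048
    Σ(broken) = 7751 kJ
  Bonds formed (products):
    C=O: 8 × 817 = 6536
    O-H: 8 × 451 = 3608
    Σ(formed) = 10144 kJ
  ΔH_2 = 7751 − 10144 = −2393 kJ
ΔH_1 − ΔH_2 = +2269 kJ, so reaction 2 has the more negative ΔH; |ΔH_1 − ΔH_2| = 2269 kJ.

Reaction 2, by 2269 kJ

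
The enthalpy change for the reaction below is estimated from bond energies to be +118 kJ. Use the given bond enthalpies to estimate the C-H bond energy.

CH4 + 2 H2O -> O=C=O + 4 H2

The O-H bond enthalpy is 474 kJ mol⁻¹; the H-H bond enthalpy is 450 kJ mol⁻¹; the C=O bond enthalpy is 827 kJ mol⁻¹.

D(C-H) ≈ 419 kJ/mol

Let D be the C-H bond energy.
Σ(broken) = 4×D + 4×474 = 1896 + 4D
Σ(formed) = 2×827 + 4×450 = 3454
ΔH = Σ(broken) − Σ(formed) = (1896 + 4D) − (3454) = −1558 + 4D
Setting this equal to +118 kJ gives 4D = 1676, so D = 419 kJ/mol.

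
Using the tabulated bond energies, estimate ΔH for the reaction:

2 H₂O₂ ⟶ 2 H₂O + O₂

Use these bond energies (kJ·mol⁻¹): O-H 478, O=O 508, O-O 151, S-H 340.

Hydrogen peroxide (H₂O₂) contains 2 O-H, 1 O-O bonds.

Bonds broken (reactants):
  O-H: 4 × 478 = 1912
  O-O: 2 × 151 = 302
  Σ(broken) = 2214 kJ
Bonds formed (products):
  O-H: 4 × 478 = 1912
  O=O: 1 × 508 = 508
  Σ(formed) = 2420 kJ
ΔH = Σ(broken) − Σ(formed) = 2214 − 2420 = −206 kJ

ΔH ≈ −206 kJ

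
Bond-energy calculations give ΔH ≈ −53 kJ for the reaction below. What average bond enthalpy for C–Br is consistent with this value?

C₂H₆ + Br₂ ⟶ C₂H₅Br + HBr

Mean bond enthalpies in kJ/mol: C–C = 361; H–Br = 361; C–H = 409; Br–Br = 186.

Let D be the C–Br bond energy.
Σ(broken) = 1×186 + 1×361 + 6×409 = 3001
Σ(formed) = 1×D + 1×361 + 5×409 + 1×361 = 2767 + D
ΔH = Σ(broken) − Σ(formed) = (3001) − (2767 + D) = +234 − D
Setting this equal to −53 kJ gives D = 287 kJ/mol.

D(C–Br) ≈ 287 kJ/mol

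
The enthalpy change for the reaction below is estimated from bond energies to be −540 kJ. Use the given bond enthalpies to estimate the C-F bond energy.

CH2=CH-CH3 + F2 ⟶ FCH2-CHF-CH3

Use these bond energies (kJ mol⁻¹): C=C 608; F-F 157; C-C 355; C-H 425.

D(C-F) ≈ 475 kJ/mol

Let D be the C-F bond energy.
Σ(broken) = 1×355 + 6×425 + 1×608 + 1×157 = 3670
Σ(formed) = 2×355 + 2×D + 6×425 = 3260 + 2D
ΔH = Σ(broken) − Σ(formed) = (3670) − (3260 + 2D) = +410 − 2D
Setting this equal to −540 kJ gives 2D = 950, so D = 475 kJ/mol.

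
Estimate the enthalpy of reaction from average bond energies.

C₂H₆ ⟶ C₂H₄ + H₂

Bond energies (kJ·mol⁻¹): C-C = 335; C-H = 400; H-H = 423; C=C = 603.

ΔH ≈ +109 kJ

Bonds broken (reactants):
  C-C: 1 × 335 = 335
  C-H: 6 × 400 = 2400
  Σ(broken) = 2735 kJ
Bonds formed (products):
  C-H: 4 × 400 = 1600
  C=C: 1 × 603 = 603
  H-H: 1 × 423 = 423
  Σ(formed) = 2626 kJ
ΔH = Σ(broken) − Σ(formed) = 2735 − 2626 = +109 kJ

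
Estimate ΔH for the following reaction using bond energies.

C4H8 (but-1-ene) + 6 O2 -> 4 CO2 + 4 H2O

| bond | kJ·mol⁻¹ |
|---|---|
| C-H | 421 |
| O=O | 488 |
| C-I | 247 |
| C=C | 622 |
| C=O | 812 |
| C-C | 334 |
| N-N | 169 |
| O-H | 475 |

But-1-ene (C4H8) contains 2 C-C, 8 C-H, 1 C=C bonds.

Bonds broken (reactants):
  C-C: 2 × 334 = 668
  C-H: 8 × 421 = 3368
  C=C: 1 × 622 = 622
  O=O: 6 × 488 = 2928
  Σ(broken) = 7586 kJ
Bonds formed (products):
  C=O: 8 × 812 = 6496
  O-H: 8 × 475 = 3800
  Σ(formed) = 10296 kJ
ΔH = Σ(broken) − Σ(formed) = 7586 − 10296 = −2710 kJ

ΔH ≈ −2710 kJ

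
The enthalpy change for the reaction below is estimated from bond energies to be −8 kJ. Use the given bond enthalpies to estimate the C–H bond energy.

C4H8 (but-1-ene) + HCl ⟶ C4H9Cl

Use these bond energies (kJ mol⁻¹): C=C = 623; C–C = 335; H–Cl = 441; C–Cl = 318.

D(C–H) ≈ 419 kJ/mol

Let D be the C–H bond energy.
Σ(broken) = 2×335 + 8×D + 1×623 + 1×441 = 1734 + 8D
Σ(formed) = 3×335 + 1×318 + 9×D = 1323 + 9D
ΔH = Σ(broken) − Σ(formed) = (1734 + 8D) − (1323 + 9D) = +411 − D
Setting this equal to −8 kJ gives D = 419 kJ/mol.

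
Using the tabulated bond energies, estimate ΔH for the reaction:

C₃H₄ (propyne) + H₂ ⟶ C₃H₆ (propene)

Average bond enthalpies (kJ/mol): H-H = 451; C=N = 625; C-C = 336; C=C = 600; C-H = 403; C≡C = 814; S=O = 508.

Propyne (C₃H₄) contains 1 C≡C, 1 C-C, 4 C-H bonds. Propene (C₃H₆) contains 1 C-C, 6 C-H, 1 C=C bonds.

ΔH ≈ −141 kJ

Bonds broken (reactants):
  C≡C: 1 × 814 = 814
  C-C: 1 × 336 = 336
  C-H: 4 × 403 = 1612
  H-H: 1 × 451 = 451
  Σ(broken) = 3213 kJ
Bonds formed (products):
  C-C: 1 × 336 = 336
  C-H: 6 × 403 = 2418
  C=C: 1 × 600 = 600
  Σ(formed) = 3354 kJ
ΔH = Σ(broken) − Σ(formed) = 3213 − 3354 = −141 kJ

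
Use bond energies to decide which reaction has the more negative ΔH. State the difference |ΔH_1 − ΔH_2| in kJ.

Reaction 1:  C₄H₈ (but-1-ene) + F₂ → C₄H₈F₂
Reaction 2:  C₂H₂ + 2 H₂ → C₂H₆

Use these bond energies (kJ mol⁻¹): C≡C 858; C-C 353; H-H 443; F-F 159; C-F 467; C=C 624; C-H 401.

Reaction 1:
  Bonds broken (reactants):
    C-C: 2 × 353 = 706
    C-H: 8 × 401 = 3208
    C=C: 1 × 624 = 624
    F-F: 1 × 159 = 159
    Σ(broken) = 4697 kJ
  Bonds formed (products):
    C-C: 3 × 353 = 1059
    C-F: 2 × 467 = 934
    C-H: 8 × 401 = 3208
    Σ(formed) = 5201 kJ
  ΔH_1 = 4697 − 5201 = −504 kJ
Reaction 2:
  Bonds broken (reactants):
    C≡C: 1 × 858 = 858
    C-H: 2 × 401 = 802
    H-H: 2 × 443 = 886
    Σ(broken) = 2546 kJ
  Bonds formed (products):
    C-C: 1 × 353 = 353
    C-H: 6 × 401 = 2406
    Σ(formed) = 2759 kJ
  ΔH_2 = 2546 − 2759 = −213 kJ
ΔH_1 − ΔH_2 = −291 kJ, so reaction 1 has the more negative ΔH; |ΔH_1 − ΔH_2| = 291 kJ.

Reaction 1, by 291 kJ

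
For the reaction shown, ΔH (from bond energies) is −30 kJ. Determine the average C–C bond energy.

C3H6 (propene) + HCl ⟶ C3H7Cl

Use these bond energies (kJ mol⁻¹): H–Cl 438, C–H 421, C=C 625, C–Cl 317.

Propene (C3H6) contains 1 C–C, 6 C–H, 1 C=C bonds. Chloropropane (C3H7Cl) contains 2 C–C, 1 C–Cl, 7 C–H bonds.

D(C–C) ≈ 355 kJ/mol

Let D be the C–C bond energy.
Σ(broken) = 1×D + 6×421 + 1×625 + 1×438 = 3589 + D
Σ(formed) = 2×D + 1×317 + 7×421 = 3264 + 2D
ΔH = Σ(broken) − Σ(formed) = (3589 + D) − (3264 + 2D) = +325 − D
Setting this equal to −30 kJ gives D = 355 kJ/mol.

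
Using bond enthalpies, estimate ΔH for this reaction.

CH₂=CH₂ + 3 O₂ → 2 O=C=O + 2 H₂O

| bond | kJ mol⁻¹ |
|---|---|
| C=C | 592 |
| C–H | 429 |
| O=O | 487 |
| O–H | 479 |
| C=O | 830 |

ΔH ≈ −1467 kJ

Bonds broken (reactants):
  C–H: 4 × 429 = 1716
  C=C: 1 × 592 = 592
  O=O: 3 × 487 = 1461
  Σ(broken) = 3769 kJ
Bonds formed (products):
  C=O: 4 × 830 = 3320
  O–H: 4 × 479 = 1916
  Σ(formed) = 5236 kJ
ΔH = Σ(broken) − Σ(formed) = 3769 − 5236 = −1467 kJ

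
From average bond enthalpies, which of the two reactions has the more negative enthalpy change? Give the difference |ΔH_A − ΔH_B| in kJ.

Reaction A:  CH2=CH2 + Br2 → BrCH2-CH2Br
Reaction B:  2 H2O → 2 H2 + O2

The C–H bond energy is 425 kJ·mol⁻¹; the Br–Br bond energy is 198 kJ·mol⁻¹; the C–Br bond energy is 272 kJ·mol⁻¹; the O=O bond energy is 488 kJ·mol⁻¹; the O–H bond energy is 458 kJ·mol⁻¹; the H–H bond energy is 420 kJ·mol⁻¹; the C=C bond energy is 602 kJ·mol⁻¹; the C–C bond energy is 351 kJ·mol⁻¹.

Reaction A, by 599 kJ

Reaction A:
  Bonds broken (reactants):
    Br–Br: 1 × 198 = 198
    C–H: 4 × 425 = 1700
    C=C: 1 × 602 = 602
    Σ(broken) = 2500 kJ
  Bonds formed (products):
    C–Br: 2 × 272 = 544
    C–C: 1 × 351 = 351
    C–H: 4 × 425 = 1700
    Σ(formed) = 2595 kJ
  ΔH_A = 2500 − 2595 = −95 kJ
Reaction B:
  Bonds broken (reactants):
    O–H: 4 × 458 = 1832
    Σ(broken) = 1832 kJ
  Bonds formed (products):
    H–H: 2 × 420 = 840
    O=O: 1 × 488 = 488
    Σ(formed) = 1328 kJ
  ΔH_B = 1832 − 1328 = +504 kJ
ΔH_A − ΔH_B = −599 kJ, so reaction A has the more negative ΔH; |ΔH_A − ΔH_B| = 599 kJ.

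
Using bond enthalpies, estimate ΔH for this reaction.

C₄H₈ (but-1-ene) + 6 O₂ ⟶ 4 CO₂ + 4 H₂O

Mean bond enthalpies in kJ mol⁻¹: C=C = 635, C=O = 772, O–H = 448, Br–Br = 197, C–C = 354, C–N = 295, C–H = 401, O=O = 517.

ΔH ≈ −2107 kJ

Bonds broken (reactants):
  C–C: 2 × 354 = 708
  C–H: 8 × 401 = 3208
  C=C: 1 × 635 = 635
  O=O: 6 × 517 = 3102
  Σ(broken) = 7653 kJ
Bonds formed (products):
  C=O: 8 × 772 = 6176
  O–H: 8 × 448 = 3584
  Σ(formed) = 9760 kJ
ΔH = Σ(broken) − Σ(formed) = 7653 − 9760 = −2107 kJ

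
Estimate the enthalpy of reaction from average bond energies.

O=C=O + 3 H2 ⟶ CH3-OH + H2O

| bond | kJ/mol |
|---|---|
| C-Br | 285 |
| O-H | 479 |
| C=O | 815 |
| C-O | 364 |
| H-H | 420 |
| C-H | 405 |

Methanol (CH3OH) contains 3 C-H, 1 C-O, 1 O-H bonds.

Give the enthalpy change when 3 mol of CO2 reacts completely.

Bonds broken (reactants):
  C=O: 2 × 815 = 1630
  H-H: 3 × 420 = 1260
  Σ(broken) = 2890 kJ
Bonds formed (products):
  C-H: 3 × 405 = 1215
  C-O: 1 × 364 = 364
  O-H: 3 × 479 = 1437
  Σ(formed) = 3016 kJ
ΔH = Σ(broken) − Σ(formed) = 2890 − 3016 = −126 kJ
For 3× the reaction as written: 3 × (−126) = −378 kJ

ΔH = −378 kJ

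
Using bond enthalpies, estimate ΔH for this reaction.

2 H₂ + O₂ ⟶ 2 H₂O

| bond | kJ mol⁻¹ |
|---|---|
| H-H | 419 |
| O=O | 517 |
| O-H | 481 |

Bonds broken (reactants):
  H-H: 2 × 419 = 838
  O=O: 1 × 517 = 517
  Σ(broken) = 1355 kJ
Bonds formed (products):
  O-H: 4 × 481 = 1924
  Σ(formed) = 1924 kJ
ΔH = Σ(broken) − Σ(formed) = 1355 − 1924 = −569 kJ

ΔH ≈ −569 kJ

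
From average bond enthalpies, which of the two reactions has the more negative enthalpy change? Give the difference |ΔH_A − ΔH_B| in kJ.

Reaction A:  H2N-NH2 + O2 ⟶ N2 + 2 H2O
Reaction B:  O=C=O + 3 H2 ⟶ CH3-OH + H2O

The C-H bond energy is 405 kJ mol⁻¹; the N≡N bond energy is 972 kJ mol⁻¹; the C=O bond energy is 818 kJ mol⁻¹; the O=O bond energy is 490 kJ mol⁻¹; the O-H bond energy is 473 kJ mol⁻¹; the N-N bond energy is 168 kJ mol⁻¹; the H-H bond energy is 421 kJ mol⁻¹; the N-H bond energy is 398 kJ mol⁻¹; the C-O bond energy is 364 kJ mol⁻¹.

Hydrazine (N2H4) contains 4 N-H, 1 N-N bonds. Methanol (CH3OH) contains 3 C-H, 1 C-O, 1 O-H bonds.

Reaction A:
  Bonds broken (reactants):
    N-H: 4 × 398 = 1592
    N-N: 1 × 168 = 168
    O=O: 1 × 490 = 490
    Σ(broken) = 2250 kJ
  Bonds formed (products):
    N≡N: 1 × 972 = 972
    O-H: 4 × 473 = 1892
    Σ(formed) = 2864 kJ
  ΔH_A = 2250 − 2864 = −614 kJ
Reaction B:
  Bonds broken (reactants):
    C=O: 2 × 818 = 1636
    H-H: 3 × 421 = 1263
    Σ(broken) = 2899 kJ
  Bonds formed (products):
    C-H: 3 × 405 = 1215
    C-O: 1 × 364 = 364
    O-H: 3 × 473 = 1419
    Σ(formed) = 2998 kJ
  ΔH_B = 2899 − 2998 = −99 kJ
ΔH_A − ΔH_B = −515 kJ, so reaction A has the more negative ΔH; |ΔH_A − ΔH_B| = 515 kJ.

Reaction A, by 515 kJ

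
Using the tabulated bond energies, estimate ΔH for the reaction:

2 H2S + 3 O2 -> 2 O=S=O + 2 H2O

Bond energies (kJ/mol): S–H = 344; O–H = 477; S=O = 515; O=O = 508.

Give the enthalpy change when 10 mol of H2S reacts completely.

ΔH = −5340 kJ

Bonds broken (reactants):
  O=O: 3 × 508 = 1524
  S–H: 4 × 344 = 1376
  Σ(broken) = 2900 kJ
Bonds formed (products):
  O–H: 4 × 477 = 1908
  S=O: 4 × 515 = 2060
  Σ(formed) = 3968 kJ
ΔH = Σ(broken) − Σ(formed) = 2900 − 3968 = −1068 kJ
For 5× the reaction as written: 5 × (−1068) = −5340 kJ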